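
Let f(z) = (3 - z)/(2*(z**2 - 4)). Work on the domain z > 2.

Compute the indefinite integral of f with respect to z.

F(z) = (log(z - 2) - 5*log(z + 2))/8 + C

The denominator factors as 2*(z - 2)*(z + 2); partial fractions split f into directly integrable pieces: -5/(8*(z + 2)) + 1/(8*(z - 2)).
Check: d/dz[(log(z - 2) - 5*log(z + 2))/8] = (3 - z)/(2*z**2 - 8), which equals f(z).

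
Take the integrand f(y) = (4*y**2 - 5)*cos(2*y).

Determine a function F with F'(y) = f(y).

An antiderivative is F(y) = (4*y**2*sin(2*y) + 4*y*cos(2*y) - 7*sin(2*y))/2.

An antiderivative F(y) passes only if d/dy[F] lands on f(y) exactly.
Check: d/dy[(4*y**2*sin(2*y) + 4*y*cos(2*y) - 7*sin(2*y))/2] = 4*y**2*cos(2*y) - 5*cos(2*y), which equals f(y).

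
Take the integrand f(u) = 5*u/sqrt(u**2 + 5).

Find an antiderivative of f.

f matches the chain-rule pattern g'(h)*h' with inner function h(u) = u**2 + 5; substituting w = h(u) collapses the integral.
Check: d/du[5*sqrt(u**2 + 5)] = 5*u/sqrt(u**2 + 5) = f(u).

An antiderivative is F(u) = 5*sqrt(u**2 + 5).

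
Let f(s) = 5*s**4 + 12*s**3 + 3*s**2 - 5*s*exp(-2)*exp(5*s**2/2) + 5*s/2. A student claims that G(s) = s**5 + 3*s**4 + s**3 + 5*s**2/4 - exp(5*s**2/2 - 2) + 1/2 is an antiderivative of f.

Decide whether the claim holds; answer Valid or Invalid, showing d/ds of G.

d/ds[G] = 5*s**4 + 12*s**3 + 3*s**2 - 5*s*exp(-2)*exp(5*s**2/2) + 5*s/2
This equals f(s) exactly, so the claim holds.

Valid. The derivative of G reproduces f.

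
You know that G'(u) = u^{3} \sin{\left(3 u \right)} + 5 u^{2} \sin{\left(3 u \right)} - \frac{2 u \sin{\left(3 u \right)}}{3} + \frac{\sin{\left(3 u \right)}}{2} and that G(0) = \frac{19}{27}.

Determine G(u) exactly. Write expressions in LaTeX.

G(u) = \frac{- 18 u^{3} \cos{\left(3 u \right)} + 18 u^{2} \sin{\left(3 u \right)} - 90 u^{2} \cos{\left(3 u \right)} + 60 u \sin{\left(3 u \right)} + 24 u \cos{\left(3 u \right)} - 8 \sin{\left(3 u \right)} + 11 \cos{\left(3 u \right)} + 27}{54}

The integrand splits into summands that can be handled one at a time.
A general antiderivative is - \frac{u^{3} \cos{\left(3 u \right)}}{3} + \frac{u^{2} \sin{\left(3 u \right)}}{3} - \frac{5 u^{2} \cos{\left(3 u \right)}}{3} + \frac{10 u \sin{\left(3 u \right)}}{9} + \frac{4 u \cos{\left(3 u \right)}}{9} - \frac{4 \sin{\left(3 u \right)}}{27} + \frac{11 \cos{\left(3 u \right)}}{54} + C.
The condition gives C = \frac{19}{27} - (\frac{11}{54}) = \frac{1}{2}.
So G(u) = \frac{- 18 u^{3} \cos{\left(3 u \right)} + 18 u^{2} \sin{\left(3 u \right)} - 90 u^{2} \cos{\left(3 u \right)} + 60 u \sin{\left(3 u \right)} + 24 u \cos{\left(3 u \right)} - 8 \sin{\left(3 u \right)} + 11 \cos{\left(3 u \right)} + 27}{54}.
Check: d/du[\frac{- 18 u^{3} \cos{\left(3 u \right)} + 18 u^{2} \sin{\left(3 u \right)} - 90 u^{2} \cos{\left(3 u \right)} + 60 u \sin{\left(3 u \right)} + 24 u \cos{\left(3 u \right)} - 8 \sin{\left(3 u \right)} + 11 \cos{\left(3 u \right)} + 27}{54}] = u^{3} \sin{\left(3 u \right)} + 5 u^{2} \sin{\left(3 u \right)} - \frac{2 u \sin{\left(3 u \right)}}{3} + \frac{\sin{\left(3 u \right)}}{2} = G'(u).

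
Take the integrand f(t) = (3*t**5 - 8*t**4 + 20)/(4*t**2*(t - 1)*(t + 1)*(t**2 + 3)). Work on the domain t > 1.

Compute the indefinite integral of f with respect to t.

F(t) = 15*log(t - 1)/32 - 9*log(t + 1)/32 + 9*log(t**2 + 3)/32 - 13*sqrt(3)*atan(sqrt(3)*t/3)/36 + 5/(3*t) + C

The denominator factors as 4*t**2*(t - 1)*(t + 1)*(t**2 + 3); partial fractions split f into directly integrable pieces: (27*t - 52)/(48*(t**2 + 3)) - 9/(32*(t + 1)) + 15/(32*(t - 1)) - 5/(3*t**2).
Check: d/dt[15*log(t - 1)/32 - 9*log(t + 1)/32 + 9*log(t**2 + 3)/32 - 13*sqrt(3)*atan(sqrt(3)*t/3)/36 + 5/(3*t)] = (3*t**5 - 8*t**4 + 20)/(4*t**6 + 8*t**4 - 12*t**2), which equals f(t).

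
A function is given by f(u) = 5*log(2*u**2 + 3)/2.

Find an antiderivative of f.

An antiderivative F(u) passes only if d/du[F] lands on f(u) exactly.
Check: d/du[5*u*log(2*u**2 + 3)/2 - 5*u + 5*sqrt(6)*atan(sqrt(6)*u/3)/2] = 5*log(2*u**2 + 3)/2 = f(u).

An antiderivative is F(u) = 5*u*log(2*u**2 + 3)/2 - 5*u + 5*sqrt(6)*atan(sqrt(6)*u/3)/2.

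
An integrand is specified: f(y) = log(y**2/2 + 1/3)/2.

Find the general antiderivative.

Check any antiderivative F(y) by computing F'(y) and comparing it with f(y).
Check: d/dy[y*log(y**2/2 + 1/3)/2 - y + sqrt(6)*atan(sqrt(6)*y/2)/3] = log(3*y**2 + 2)/2 - log(6)/2, which equals f(y).

F(y) = y*log(y**2/2 + 1/3)/2 - y + sqrt(6)*atan(sqrt(6)*y/2)/3 + C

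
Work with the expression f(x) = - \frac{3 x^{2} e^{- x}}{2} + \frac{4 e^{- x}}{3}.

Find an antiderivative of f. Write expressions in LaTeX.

An antiderivative is F(x) = \frac{\left(9 x^{2} + 18 x + 10\right) e^{- x}}{6}.

Recognize the product-rule pattern: f = u'v + uv' with u = \frac{3 x^{2}}{2} + 3 x + \frac{5}{3}, v = e^{- x}, so integration by parts undoes it.
Check: d/dx[\frac{\left(9 x^{2} + 18 x + 10\right) e^{- x}}{6}] = \frac{\left(8 - 9 x^{2}\right) e^{- x}}{6}, which equals f(x).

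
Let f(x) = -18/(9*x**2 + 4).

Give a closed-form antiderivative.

Any candidate F(x) must reproduce f(x) exactly when differentiated.
Check: d/dx[-3*atan(3*x/2)] = -18/(9*x**2 + 4) = f(x).

An antiderivative is F(x) = -3*atan(3*x/2).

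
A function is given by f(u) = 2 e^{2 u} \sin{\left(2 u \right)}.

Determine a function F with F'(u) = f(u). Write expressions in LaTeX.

An antiderivative is F(u) = \frac{e^{2 u} \sin{\left(2 u \right)}}{2} - \frac{e^{2 u} \cos{\left(2 u \right)}}{2}.

For F(u) to be correct the identity F'(u) - f(u) = 0 must hold.
Check: d/du[\frac{e^{2 u} \sin{\left(2 u \right)}}{2} - \frac{e^{2 u} \cos{\left(2 u \right)}}{2}] = 2 e^{2 u} \sin{\left(2 u \right)} = f(u).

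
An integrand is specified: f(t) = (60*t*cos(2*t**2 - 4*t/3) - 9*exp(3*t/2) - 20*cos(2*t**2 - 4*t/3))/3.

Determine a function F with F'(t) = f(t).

An antiderivative is F(t) = -2*exp(3*t/2) + 5*sin(2*t**2 - 4*t/3).

Check any antiderivative F(t) by computing F'(t) and comparing it with f(t).
Check: d/dt[-2*exp(3*t/2) + 5*sin(2*t**2 - 4*t/3)] = 20*t*cos(2*t**2 - 4*t/3) - 3*exp(3*t/2) - 20*cos(2*t**2 - 4*t/3)/3, which equals f(t).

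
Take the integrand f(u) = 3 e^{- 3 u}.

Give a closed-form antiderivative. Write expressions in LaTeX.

Differentiate the proposed F(u) back; it has to land on f(u) exactly.
Check: d/du[- e^{- 3 u}] = 3 e^{- 3 u} = f(u).

An antiderivative is F(u) = - e^{- 3 u}.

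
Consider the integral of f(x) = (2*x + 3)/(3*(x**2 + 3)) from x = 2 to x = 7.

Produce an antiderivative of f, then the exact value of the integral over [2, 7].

Antiderivative: F(x) = log(x**2 + 3)/3 + sqrt(3)*atan(sqrt(3)*x/3)/3; value = -log(7)/3 - sqrt(3)*atan(2*sqrt(3)/3)/3 + sqrt(3)*atan(7*sqrt(3)/3)/3 + log(52)/3

Any candidate F(x) must reproduce f(x) exactly when differentiated.
F(x) = log(x**2 + 3)/3 + sqrt(3)*atan(sqrt(3)*x/3)/3 is an antiderivative of f.
Check: d/dx[log(x**2 + 3)/3 + sqrt(3)*atan(sqrt(3)*x/3)/3] = (2*x + 3)/(3*x**2 + 9), which equals f(x).
F(7) = sqrt(3)*atan(7*sqrt(3)/3)/3 + log(52)/3; F(2) = sqrt(3)*atan(2*sqrt(3)/3)/3 + log(7)/3.
Integral = F(7) - F(2) = -log(7)/3 - sqrt(3)*atan(2*sqrt(3)/3)/3 + sqrt(3)*atan(7*sqrt(3)/3)/3 + log(52)/3.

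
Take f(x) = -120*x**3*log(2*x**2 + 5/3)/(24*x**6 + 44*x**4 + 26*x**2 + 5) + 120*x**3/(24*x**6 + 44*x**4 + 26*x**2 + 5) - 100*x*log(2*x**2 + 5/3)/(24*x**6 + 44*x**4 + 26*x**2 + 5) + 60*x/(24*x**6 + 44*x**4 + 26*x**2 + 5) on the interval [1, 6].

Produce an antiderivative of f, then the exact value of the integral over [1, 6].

Recognize the product-rule pattern: f = u'v + uv' with u = 10/(4*x**2 + 2), v = log(2*x**2 + 5/3), so integration by parts undoes it.
F(x) = 5*log(2*x**2 + 5/3)/(2*x**2 + 1) is an antiderivative of f.
Check: d/dx[5*log(2*x**2 + 5/3)/(2*x**2 + 1)] = (-120*x**3*log(2*x**2 + 5/3) + 120*x**3 - 100*x*log(2*x**2 + 5/3) + 60*x)/(24*x**6 + 44*x**4 + 26*x**2 + 5), which equals f(x).
F(6) = 5*log(221/3)/73; F(1) = 5*log(11/3)/3.
Integral = F(6) - F(1) = -5*log(11/3)/3 + 5*log(221/3)/73.

Antiderivative: F(x) = 5*log(2*x**2 + 5/3)/(2*x**2 + 1); value = -5*log(11/3)/3 + 5*log(221/3)/73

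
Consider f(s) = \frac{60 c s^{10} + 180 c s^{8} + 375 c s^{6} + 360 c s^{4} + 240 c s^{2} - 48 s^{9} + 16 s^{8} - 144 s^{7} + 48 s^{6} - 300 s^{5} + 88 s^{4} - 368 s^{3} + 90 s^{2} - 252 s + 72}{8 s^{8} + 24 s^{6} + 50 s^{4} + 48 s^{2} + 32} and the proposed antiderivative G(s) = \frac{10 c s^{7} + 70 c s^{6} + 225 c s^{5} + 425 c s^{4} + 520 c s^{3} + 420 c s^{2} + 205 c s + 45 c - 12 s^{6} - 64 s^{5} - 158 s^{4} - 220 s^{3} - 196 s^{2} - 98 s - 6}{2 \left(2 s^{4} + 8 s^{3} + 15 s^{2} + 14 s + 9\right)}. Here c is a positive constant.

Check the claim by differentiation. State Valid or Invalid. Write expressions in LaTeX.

d/ds[G] = \frac{60 c s^{10} + 600 c s^{9} + 2880 c s^{8} + 8640 c s^{7} + 18015 c s^{6} + 27450 c s^{5} + 31185 c s^{4} + 26220 c s^{3} + 15765 c s^{2} + 6210 c s + 1215 c - 48 s^{9} - 416 s^{8} - 1744 s^{7} - 4544 s^{6} - 8188 s^{5} - 10660 s^{4} - 10232 s^{3} - 7070 s^{2} - 3348 s - 798}{8 s^{8} + 64 s^{7} + 248 s^{6} + 592 s^{5} + 970 s^{4} + 1128 s^{3} + 932 s^{2} + 504 s + 162}
d/ds[G] - f(s) = \frac{480 c s^{17} + 4080 c s^{16} + 18240 c s^{15} + 55200 c s^{14} + 129360 c s^{13} + 251160 c s^{12} + 425520 c s^{11} + 641520 c s^{10} + 871590 c s^{9} + 1058415 c s^{8} + 1158480 c s^{7} + 1130850 c s^{6} + 997650 c s^{5} + 766695 c s^{4} + 508080 c s^{3} + 261960 c s^{2} + 99360 c s + 19440 c - 192 s^{16} - 1536 s^{15} - 6528 s^{14} - 18816 s^{13} - 42336 s^{12} - 79104 s^{11} - 127904 s^{10} - 180400 s^{9} - 225556 s^{8} - 249872 s^{7} - 254600 s^{6} - 236516 s^{5} - 209314 s^{4} - 160112 s^{3} - 109610 s^{2} - 51300 s - 18600}{32 s^{16} + 256 s^{15} + 1088 s^{14} + 3136 s^{13} + 7056 s^{12} + 13216 s^{11} + 21760 s^{10} + 31888 s^{9} + 42162 s^{8} + 49480 s^{7} + 52492 s^{6} + 49144 s^{5} + 41938 s^{4} + 30144 s^{3} + 18800 s^{2} + 8064 s + 2592} != 0.

Invalid: d/ds[G] - f = \frac{480 c s^{17} + 4080 c s^{16} + 18240 c s^{15} + 55200 c s^{14} + 129360 c s^{13} + 251160 c s^{12} + 425520 c s^{11} + 641520 c s^{10} + 871590 c s^{9} + 1058415 c s^{8} + 1158480 c s^{7} + 1130850 c s^{6} + 997650 c s^{5} + 766695 c s^{4} + 508080 c s^{3} + 261960 c s^{2} + 99360 c s + 19440 c - 192 s^{16} - 1536 s^{15} - 6528 s^{14} - 18816 s^{13} - 42336 s^{12} - 79104 s^{11} - 127904 s^{10} - 180400 s^{9} - 225556 s^{8} - 249872 s^{7} - 254600 s^{6} - 236516 s^{5} - 209314 s^{4} - 160112 s^{3} - 109610 s^{2} - 51300 s - 18600}{32 s^{16} + 256 s^{15} + 1088 s^{14} + 3136 s^{13} + 7056 s^{12} + 13216 s^{11} + 21760 s^{10} + 31888 s^{9} + 42162 s^{8} + 49480 s^{7} + 52492 s^{6} + 49144 s^{5} + 41938 s^{4} + 30144 s^{3} + 18800 s^{2} + 8064 s + 2592}, which is not 0.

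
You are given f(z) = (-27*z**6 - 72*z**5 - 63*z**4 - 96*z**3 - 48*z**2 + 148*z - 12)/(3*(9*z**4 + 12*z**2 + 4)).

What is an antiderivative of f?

An antiderivative is F(z) = -z**3/3 - 4*z**2/3 - z - 5/(3*(z**2/2 + 1/3)).

Whatever form F(z) takes, F'(z) = f(z) is non-negotiable.
Check: d/dz[-z**3/3 - 4*z**2/3 - z - 5/(3*(z**2/2 + 1/3))] = (-27*z**6 - 72*z**5 - 63*z**4 - 96*z**3 - 48*z**2 + 148*z - 12)/(27*z**4 + 36*z**2 + 12), which equals f(z).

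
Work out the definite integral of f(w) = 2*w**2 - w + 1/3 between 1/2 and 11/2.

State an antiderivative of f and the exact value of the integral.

Integrate term by term and add the pieces.
F(w) = w*(4*w**2 - 3*w + 2)/6 is an antiderivative of f.
Check: d/dw[w*(4*w**2 - 3*w + 2)/6] = 2*w**2 - w + 1/3 = f(w).
F(11/2) = 781/8; F(1/2) = 1/8.
Integral = F(11/2) - F(1/2) = 195/2.

Antiderivative: F(w) = w*(4*w**2 - 3*w + 2)/6; value = 195/2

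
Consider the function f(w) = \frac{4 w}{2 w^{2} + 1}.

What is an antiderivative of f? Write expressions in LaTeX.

An antiderivative is F(w) = \log{\left(4 w^{2} + 2 \right)}.

f matches the chain-rule pattern g'(h)*h' with inner function h(w) = 4 w^{2} + 2; substituting u = h(w) collapses the integral.
Check: d/dw[\log{\left(4 w^{2} + 2 \right)}] = \frac{4 w}{2 w^{2} + 1} = f(w).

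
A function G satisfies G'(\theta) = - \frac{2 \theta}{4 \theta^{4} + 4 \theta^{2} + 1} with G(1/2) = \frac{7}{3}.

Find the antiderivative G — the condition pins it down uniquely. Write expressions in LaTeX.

G'(\theta) matches the chain-rule pattern g'(h)*h' with inner function h(\theta) = 4 \theta^{2} + 2; substituting u = h(\theta) collapses the integral.
A general antiderivative is \frac{1}{4 \theta^{2} + 2} + C.
The condition gives C = \frac{7}{3} - (\frac{1}{3}) = 2.
So G(\theta) = \frac{8 \theta^{2} + 5}{2 \left(2 \theta^{2} + 1\right)}.
Check: d/d\theta[\frac{8 \theta^{2} + 5}{2 \left(2 \theta^{2} + 1\right)}] = - \frac{2 \theta}{4 \theta^{4} + 4 \theta^{2} + 1} = G'(\theta).

G(\theta) = \frac{8 \theta^{2} + 5}{2 \left(2 \theta^{2} + 1\right)}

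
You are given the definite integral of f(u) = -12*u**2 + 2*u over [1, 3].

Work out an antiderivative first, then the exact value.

Antiderivative: F(u) = -(8*u**3 - 2*u**2 + 1)/2; value = -96

Integrate term by term and add the pieces.
F(u) = -(8*u**3 - 2*u**2 + 1)/2 is an antiderivative of f.
Check: d/du[-(8*u**3 - 2*u**2 + 1)/2] = -12*u**2 + 2*u = f(u).
F(3) = -199/2; F(1) = -7/2.
Integral = F(3) - F(1) = -96.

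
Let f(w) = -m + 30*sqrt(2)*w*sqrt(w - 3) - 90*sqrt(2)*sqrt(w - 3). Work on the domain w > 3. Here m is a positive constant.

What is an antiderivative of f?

Integrate term by term and add the pieces.
Check: d/dw[-m*w + 12*sqrt(2)*(w - 3)**(5/2)] = -m + 30*sqrt(2)*w*sqrt(w - 3) - 90*sqrt(2)*sqrt(w - 3) = f(w).

An antiderivative is F(w) = -m*w + 12*sqrt(2)*(w - 3)**(5/2).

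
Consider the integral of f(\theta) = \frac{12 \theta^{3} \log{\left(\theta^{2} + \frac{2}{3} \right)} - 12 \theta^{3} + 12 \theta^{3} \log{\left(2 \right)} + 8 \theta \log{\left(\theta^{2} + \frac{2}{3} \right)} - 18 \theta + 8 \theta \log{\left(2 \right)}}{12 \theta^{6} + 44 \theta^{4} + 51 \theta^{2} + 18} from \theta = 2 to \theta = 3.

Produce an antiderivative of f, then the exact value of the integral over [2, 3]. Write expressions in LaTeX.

Antiderivative: F(\theta) = - \frac{\log{\left(2 \theta^{2} + \frac{4}{3} \right)}}{2 \theta^{2} + 3}; value = - \frac{\log{\left(\frac{58}{3} \right)}}{21} + \frac{\log{\left(\frac{28}{3} \right)}}{11}

Recognize the product-rule pattern: f = u'v + uv' with u = - \frac{2}{4 \theta^{2} + 6}, v = \log{\left(2 \theta^{2} + \frac{4}{3} \right)}, so integration by parts undoes it.
F(\theta) = - \frac{\log{\left(2 \theta^{2} + \frac{4}{3} \right)}}{2 \theta^{2} + 3} is an antiderivative of f.
Check: d/d\theta[- \frac{\log{\left(2 \theta^{2} + \frac{4}{3} \right)}}{2 \theta^{2} + 3}] = \frac{12 \theta^{3} \log{\left(\theta^{2} + \frac{2}{3} \right)} - 12 \theta^{3} + 12 \theta^{3} \log{\left(2 \right)} + 8 \theta \log{\left(\theta^{2} + \frac{2}{3} \right)} - 18 \theta + 8 \theta \log{\left(2 \right)}}{12 \theta^{6} + 44 \theta^{4} + 51 \theta^{2} + 18} = f(\theta).
F(3) = - \frac{\log{\left(\frac{58}{3} \right)}}{21}; F(2) = - \frac{\log{\left(\frac{28}{3} \right)}}{11}.
Integral = F(3) - F(2) = - \frac{\log{\left(\frac{58}{3} \right)}}{21} + \frac{\log{\left(\frac{28}{3} \right)}}{11}.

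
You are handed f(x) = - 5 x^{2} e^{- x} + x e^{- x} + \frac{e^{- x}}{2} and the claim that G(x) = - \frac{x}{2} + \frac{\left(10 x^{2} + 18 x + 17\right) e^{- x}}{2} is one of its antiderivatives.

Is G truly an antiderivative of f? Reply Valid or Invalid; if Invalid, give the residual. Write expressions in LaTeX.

d/dx[G] = \frac{\left(- 10 x^{2} + 2 x - e^{x} + 1\right) e^{- x}}{2}
d/dx[G] - f(x) = - \frac{1}{2} != 0.

Invalid: d/dx[G] - f = - \frac{1}{2}, which is not 0.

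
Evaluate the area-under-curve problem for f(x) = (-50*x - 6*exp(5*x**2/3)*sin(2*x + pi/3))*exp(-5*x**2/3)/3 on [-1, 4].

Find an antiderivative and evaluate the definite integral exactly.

Any candidate F(x) must reproduce f(x) exactly when differentiated.
F(x) = (exp(5*x**2/3)*cos(2*x + pi/3) + 5)*exp(-5*x**2/3) is an antiderivative of f.
Check: d/dx[(exp(5*x**2/3)*cos(2*x + pi/3) + 5)*exp(-5*x**2/3)] = (-50*x - 6*exp(5*x**2/3)*sin(2*x + pi/3))*exp(-5*x**2/3)/3 = f(x).
F(4) = cos(pi/3 + 8) + 5*exp(-80/3); F(-1) = sin(pi/6 + 2) + 5*exp(-5/3).
Integral = F(4) - F(-1) = -5*exp(-5/3) + cos(pi/3 + 8) - sin(pi/6 + 2) + 5*exp(-80/3).

Antiderivative: F(x) = (exp(5*x**2/3)*cos(2*x + pi/3) + 5)*exp(-5*x**2/3); value = -5*exp(-5/3) + cos(pi/3 + 8) - sin(pi/6 + 2) + 5*exp(-80/3)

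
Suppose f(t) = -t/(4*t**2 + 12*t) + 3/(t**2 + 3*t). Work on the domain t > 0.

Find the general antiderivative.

Factor the denominator (4*t*(t + 3)) and decompose: f = -5/(4*(t + 3)) + 1/t; each piece integrates to a log, atan, or power term.
Check: d/dt[log(t) - 5*log(t + 3)/4] = (12 - t)/(4*t**2 + 12*t), which equals f(t).

F(t) = log(t) - 5*log(t + 3)/4 + C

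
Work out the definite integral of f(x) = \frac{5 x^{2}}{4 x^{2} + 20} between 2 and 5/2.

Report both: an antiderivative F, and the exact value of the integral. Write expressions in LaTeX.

Antiderivative: F(x) = \frac{5 x}{4} - \frac{5 \sqrt{5} \operatorname{atan}{\left(\frac{\sqrt{5} x}{5} \right)}}{4}; value = - \frac{5 \sqrt{5} \operatorname{atan}{\left(\frac{\sqrt{5}}{2} \right)}}{4} + \frac{5}{8} + \frac{5 \sqrt{5} \operatorname{atan}{\left(\frac{2 \sqrt{5}}{5} \right)}}{4}

For F(x) to be correct the identity F'(x) - f(x) = 0 must hold.
F(x) = \frac{5 x}{4} - \frac{5 \sqrt{5} \operatorname{atan}{\left(\frac{\sqrt{5} x}{5} \right)}}{4} is an antiderivative of f.
Check: d/dx[\frac{5 x}{4} - \frac{5 \sqrt{5} \operatorname{atan}{\left(\frac{\sqrt{5} x}{5} \right)}}{4}] = \frac{5 x^{2}}{4 x^{2} + 20} = f(x).
F(5/2) = - \frac{5 \sqrt{5} \operatorname{atan}{\left(\frac{\sqrt{5}}{2} \right)}}{4} + \frac{25}{8}; F(2) = - \frac{5 \sqrt{5} \operatorname{atan}{\left(\frac{2 \sqrt{5}}{5} \right)}}{4} + \frac{5}{2}.
Integral = F(5/2) - F(2) = - \frac{5 \sqrt{5} \operatorname{atan}{\left(\frac{\sqrt{5}}{2} \right)}}{4} + \frac{5}{8} + \frac{5 \sqrt{5} \operatorname{atan}{\left(\frac{2 \sqrt{5}}{5} \right)}}{4}.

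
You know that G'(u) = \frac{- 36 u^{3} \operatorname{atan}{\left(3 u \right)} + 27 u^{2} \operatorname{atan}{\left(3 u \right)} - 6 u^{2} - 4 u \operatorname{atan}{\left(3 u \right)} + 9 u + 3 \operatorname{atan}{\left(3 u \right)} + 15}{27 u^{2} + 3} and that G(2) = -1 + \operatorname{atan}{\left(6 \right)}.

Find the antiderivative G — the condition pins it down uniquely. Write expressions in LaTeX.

Recognize the product-rule pattern: G'(u) = v'r + vr' with v = - \frac{2 u^{2}}{3} + u + \frac{5}{3}, r = \operatorname{atan}{\left(3 u \right)}, so integration by parts undoes it.
A general antiderivative is \left(- \frac{2 u^{2}}{3} + u + \frac{5}{3}\right) \operatorname{atan}{\left(3 u \right)} + C.
The condition gives C = -1 + \operatorname{atan}{\left(6 \right)} - (\operatorname{atan}{\left(6 \right)}) = -1.
So G(u) = - \frac{2 u^{2} \operatorname{atan}{\left(3 u \right)}}{3} + u \operatorname{atan}{\left(3 u \right)} + \frac{5 \operatorname{atan}{\left(3 u \right)}}{3} - 1.
Check: d/du[- \frac{2 u^{2} \operatorname{atan}{\left(3 u \right)}}{3} + u \operatorname{atan}{\left(3 u \right)} + \frac{5 \operatorname{atan}{\left(3 u \right)}}{3} - 1] = \frac{- 36 u^{3} \operatorname{atan}{\left(3 u \right)} + 27 u^{2} \operatorname{atan}{\left(3 u \right)} - 6 u^{2} - 4 u \operatorname{atan}{\left(3 u \right)} + 9 u + 3 \operatorname{atan}{\left(3 u \right)} + 15}{27 u^{2} + 3} = G'(u).

G(u) = - \frac{2 u^{2} \operatorname{atan}{\left(3 u \right)}}{3} + u \operatorname{atan}{\left(3 u \right)} + \frac{5 \operatorname{atan}{\left(3 u \right)}}{3} - 1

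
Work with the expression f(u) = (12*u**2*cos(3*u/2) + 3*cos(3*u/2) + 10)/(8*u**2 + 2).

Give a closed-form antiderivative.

Recover f(u) by differentiating a candidate F(u); any mismatch rules it out.
Check: d/du[sin(3*u/2) + 5*atan(2*u)/2] = (12*u**2*cos(3*u/2) + 3*cos(3*u/2) + 10)/(8*u**2 + 2) = f(u).

An antiderivative is F(u) = sin(3*u/2) + 5*atan(2*u)/2.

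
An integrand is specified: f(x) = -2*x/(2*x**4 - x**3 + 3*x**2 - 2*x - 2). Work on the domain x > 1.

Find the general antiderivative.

The denominator factors as (x - 1)*(2*x + 1)*(x**2 + 2); partial fractions split f into directly integrable pieces: 2*(5*x + 2)/(27*(x**2 + 2)) - 8/(27*(2*x + 1)) - 2/(9*(x - 1)).
Check: d/dx[-2*log(x - 1)/9 - 4*log(x + 1/2)/27 + 5*log(x**2 + 2)/27 + 2*sqrt(2)*atan(sqrt(2)*x/2)/27] = -2*x/(2*x**4 - x**3 + 3*x**2 - 2*x - 2) = f(x).

F(x) = -2*log(x - 1)/9 - 4*log(x + 1/2)/27 + 5*log(x**2 + 2)/27 + 2*sqrt(2)*atan(sqrt(2)*x/2)/27 + C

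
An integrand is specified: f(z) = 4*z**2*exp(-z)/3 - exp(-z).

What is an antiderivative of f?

Recognize the product-rule pattern: f = u'v + uv' with u = -4*z**2/3 - 8*z/3 - 5/3, v = exp(-z), so integration by parts undoes it.
Check: d/dz[-4*z**2*exp(-z)/3 - 8*z*exp(-z)/3 - 5*exp(-z)/3] = (4*z**2 - 3)*exp(-z)/3, which equals f(z).

An antiderivative is F(z) = -4*z**2*exp(-z)/3 - 8*z*exp(-z)/3 - 5*exp(-z)/3.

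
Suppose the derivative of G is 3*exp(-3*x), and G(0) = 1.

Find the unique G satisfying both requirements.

For G(x) to be correct, d/dx[G] must agree with the stated G'(x) identically.
A general antiderivative is -exp(-3*x) + C.
The condition gives C = 1 - (-1) = 2.
So G(x) = (2*exp(3*x) - 1)*exp(-3*x).
Check: d/dx[(2*exp(3*x) - 1)*exp(-3*x)] = 3*exp(-3*x) = G'(x).

G(x) = (2*exp(3*x) - 1)*exp(-3*x)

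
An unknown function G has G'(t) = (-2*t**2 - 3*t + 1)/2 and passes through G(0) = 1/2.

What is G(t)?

Whatever form G(t) takes, its d/dt must return the stated G'(t).
A general antiderivative is -t**3/3 - 3*t**2/4 + t/2 + C.
The condition gives C = 1/2 - (0) = 1/2.
So G(t) = -(4*t**3 + 9*t**2 - 6*t - 6)/12.
Check: d/dt[-(4*t**3 + 9*t**2 - 6*t - 6)/12] = -t**2 - 3*t/2 + 1/2, which equals G'(t).

G(t) = -(4*t**3 + 9*t**2 - 6*t - 6)/12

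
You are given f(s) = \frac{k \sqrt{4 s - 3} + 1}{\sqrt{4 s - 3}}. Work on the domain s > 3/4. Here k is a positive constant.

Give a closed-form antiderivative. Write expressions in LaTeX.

An antiderivative is F(s) = \frac{2 k s + \sqrt{4 s - 3}}{2}.

Any candidate F(s) must reproduce f(s) exactly when differentiated.
Check: d/ds[\frac{2 k s + \sqrt{4 s - 3}}{2}] = \frac{k \sqrt{4 s - 3} + 1}{\sqrt{4 s - 3}} = f(s).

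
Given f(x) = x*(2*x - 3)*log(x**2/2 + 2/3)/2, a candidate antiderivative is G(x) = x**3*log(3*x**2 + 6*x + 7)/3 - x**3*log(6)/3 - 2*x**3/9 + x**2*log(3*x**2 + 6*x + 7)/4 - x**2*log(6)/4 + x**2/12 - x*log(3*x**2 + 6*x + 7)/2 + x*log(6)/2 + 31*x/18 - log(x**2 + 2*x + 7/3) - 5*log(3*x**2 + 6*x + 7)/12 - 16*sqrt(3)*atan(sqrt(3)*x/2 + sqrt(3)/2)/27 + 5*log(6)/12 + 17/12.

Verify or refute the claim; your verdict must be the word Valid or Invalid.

d/dx[G] = x**2*log(3*x**2 + 6*x + 7) - x**2*log(6) + x*log(3*x**2 + 6*x + 7)/2 - x*log(6)/2 - log(3*x**2 + 6*x + 7)/2 + log(6)/2
d/dx[G] - f(x) = -x**2*log(3*x**2 + 4) + x**2*log(3*x**2 + 6*x + 7) + 3*x*log(3*x**2 + 4)/2 + x*log(3*x**2 + 6*x + 7)/2 - 2*x*log(6) - log(3*x**2 + 6*x + 7)/2 + log(6)/2 != 0.

Invalid: d/dx[G] - f = -x**2*log(3*x**2 + 4) + x**2*log(3*x**2 + 6*x + 7) + 3*x*log(3*x**2 + 4)/2 + x*log(3*x**2 + 6*x + 7)/2 - 2*x*log(6) - log(3*x**2 + 6*x + 7)/2 + log(6)/2, which is not 0.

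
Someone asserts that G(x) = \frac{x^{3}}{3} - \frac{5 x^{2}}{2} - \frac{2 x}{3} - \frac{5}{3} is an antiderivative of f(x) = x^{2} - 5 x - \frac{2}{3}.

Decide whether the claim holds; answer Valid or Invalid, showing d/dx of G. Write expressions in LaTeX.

Valid - the claim checks out under differentiation.

d/dx[G] = x^{2} - 5 x - \frac{2}{3}
This equals f(x) exactly, so the claim holds.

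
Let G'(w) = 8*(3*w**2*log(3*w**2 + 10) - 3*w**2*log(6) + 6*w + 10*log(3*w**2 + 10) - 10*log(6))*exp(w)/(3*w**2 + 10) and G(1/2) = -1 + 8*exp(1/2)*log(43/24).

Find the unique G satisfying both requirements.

G(w) = 8*exp(w)*log(w**2/2 + 5/3) - 1

Recognize the product-rule pattern: G'(w) = u'v + uv' with u = 8*exp(w), v = log(w**2/2 + 5/3), so integration by parts undoes it.
A general antiderivative is 8*exp(w)*log(w**2/2 + 5/3) + C.
The condition gives C = -1 + 8*exp(1/2)*log(43/24) - (8*exp(1/2)*log(43/24)) = -1.
So G(w) = 8*exp(w)*log(w**2/2 + 5/3) - 1.
Check: d/dw[8*exp(w)*log(w**2/2 + 5/3) - 1] = (24*w**2*exp(w)*log(3*w**2 + 10) - 24*w**2*exp(w)*log(6) + 48*w*exp(w) + 80*exp(w)*log(3*w**2 + 10) - 80*exp(w)*log(6))/(3*w**2 + 10), which equals G'(w).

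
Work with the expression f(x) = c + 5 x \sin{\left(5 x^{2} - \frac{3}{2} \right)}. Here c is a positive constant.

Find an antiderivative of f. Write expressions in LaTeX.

An antiderivative F(x) passes only if d/dx[F] lands on f(x) exactly.
Check: d/dx[c x - \frac{\cos{\left(5 x^{2} - \frac{3}{2} \right)}}{2}] = c + 5 x \sin{\left(5 x^{2} - \frac{3}{2} \right)} = f(x).

An antiderivative is F(x) = c x - \frac{\cos{\left(5 x^{2} - \frac{3}{2} \right)}}{2}.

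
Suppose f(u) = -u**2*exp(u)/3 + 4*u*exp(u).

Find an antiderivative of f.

An antiderivative is F(u) = -u**2*exp(u)/3 + 14*u*exp(u)/3 - 14*exp(u)/3.

Recognize the product-rule pattern: f = v'r + vr' with v = -u**2/3 + 14*u/3 - 14/3, r = exp(u), so integration by parts undoes it.
Check: d/du[-u**2*exp(u)/3 + 14*u*exp(u)/3 - 14*exp(u)/3] = -u**2*exp(u)/3 + 4*u*exp(u) = f(u).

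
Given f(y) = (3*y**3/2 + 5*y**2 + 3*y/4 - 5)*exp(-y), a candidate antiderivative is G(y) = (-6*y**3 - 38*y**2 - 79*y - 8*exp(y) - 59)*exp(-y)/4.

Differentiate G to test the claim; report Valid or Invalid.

Valid - differentiating G returns exactly f.

d/dy[G] = (6*y**3 + 20*y**2 + 3*y - 20)*exp(-y)/4
This equals f(y) exactly, so the claim holds.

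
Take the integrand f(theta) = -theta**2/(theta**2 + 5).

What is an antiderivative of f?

Since d/dtheta undoes antidifferentiation here, F'(theta) = f(theta) is required of F(theta).
Check: d/dtheta[-theta + sqrt(5)*atan(sqrt(5)*theta/5)] = -theta**2/(theta**2 + 5) = f(theta).

An antiderivative is F(theta) = -theta + sqrt(5)*atan(sqrt(5)*theta/5).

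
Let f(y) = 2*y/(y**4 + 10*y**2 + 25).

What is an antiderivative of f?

f matches the chain-rule pattern g'(h)*h' with inner function h(y) = 2*y**2 + 10; substituting u = h(y) collapses the integral.
Check: d/dy[-1/(y**2 + 5)] = 2*y/(y**4 + 10*y**2 + 25) = f(y).

An antiderivative is F(y) = -1/(y**2 + 5).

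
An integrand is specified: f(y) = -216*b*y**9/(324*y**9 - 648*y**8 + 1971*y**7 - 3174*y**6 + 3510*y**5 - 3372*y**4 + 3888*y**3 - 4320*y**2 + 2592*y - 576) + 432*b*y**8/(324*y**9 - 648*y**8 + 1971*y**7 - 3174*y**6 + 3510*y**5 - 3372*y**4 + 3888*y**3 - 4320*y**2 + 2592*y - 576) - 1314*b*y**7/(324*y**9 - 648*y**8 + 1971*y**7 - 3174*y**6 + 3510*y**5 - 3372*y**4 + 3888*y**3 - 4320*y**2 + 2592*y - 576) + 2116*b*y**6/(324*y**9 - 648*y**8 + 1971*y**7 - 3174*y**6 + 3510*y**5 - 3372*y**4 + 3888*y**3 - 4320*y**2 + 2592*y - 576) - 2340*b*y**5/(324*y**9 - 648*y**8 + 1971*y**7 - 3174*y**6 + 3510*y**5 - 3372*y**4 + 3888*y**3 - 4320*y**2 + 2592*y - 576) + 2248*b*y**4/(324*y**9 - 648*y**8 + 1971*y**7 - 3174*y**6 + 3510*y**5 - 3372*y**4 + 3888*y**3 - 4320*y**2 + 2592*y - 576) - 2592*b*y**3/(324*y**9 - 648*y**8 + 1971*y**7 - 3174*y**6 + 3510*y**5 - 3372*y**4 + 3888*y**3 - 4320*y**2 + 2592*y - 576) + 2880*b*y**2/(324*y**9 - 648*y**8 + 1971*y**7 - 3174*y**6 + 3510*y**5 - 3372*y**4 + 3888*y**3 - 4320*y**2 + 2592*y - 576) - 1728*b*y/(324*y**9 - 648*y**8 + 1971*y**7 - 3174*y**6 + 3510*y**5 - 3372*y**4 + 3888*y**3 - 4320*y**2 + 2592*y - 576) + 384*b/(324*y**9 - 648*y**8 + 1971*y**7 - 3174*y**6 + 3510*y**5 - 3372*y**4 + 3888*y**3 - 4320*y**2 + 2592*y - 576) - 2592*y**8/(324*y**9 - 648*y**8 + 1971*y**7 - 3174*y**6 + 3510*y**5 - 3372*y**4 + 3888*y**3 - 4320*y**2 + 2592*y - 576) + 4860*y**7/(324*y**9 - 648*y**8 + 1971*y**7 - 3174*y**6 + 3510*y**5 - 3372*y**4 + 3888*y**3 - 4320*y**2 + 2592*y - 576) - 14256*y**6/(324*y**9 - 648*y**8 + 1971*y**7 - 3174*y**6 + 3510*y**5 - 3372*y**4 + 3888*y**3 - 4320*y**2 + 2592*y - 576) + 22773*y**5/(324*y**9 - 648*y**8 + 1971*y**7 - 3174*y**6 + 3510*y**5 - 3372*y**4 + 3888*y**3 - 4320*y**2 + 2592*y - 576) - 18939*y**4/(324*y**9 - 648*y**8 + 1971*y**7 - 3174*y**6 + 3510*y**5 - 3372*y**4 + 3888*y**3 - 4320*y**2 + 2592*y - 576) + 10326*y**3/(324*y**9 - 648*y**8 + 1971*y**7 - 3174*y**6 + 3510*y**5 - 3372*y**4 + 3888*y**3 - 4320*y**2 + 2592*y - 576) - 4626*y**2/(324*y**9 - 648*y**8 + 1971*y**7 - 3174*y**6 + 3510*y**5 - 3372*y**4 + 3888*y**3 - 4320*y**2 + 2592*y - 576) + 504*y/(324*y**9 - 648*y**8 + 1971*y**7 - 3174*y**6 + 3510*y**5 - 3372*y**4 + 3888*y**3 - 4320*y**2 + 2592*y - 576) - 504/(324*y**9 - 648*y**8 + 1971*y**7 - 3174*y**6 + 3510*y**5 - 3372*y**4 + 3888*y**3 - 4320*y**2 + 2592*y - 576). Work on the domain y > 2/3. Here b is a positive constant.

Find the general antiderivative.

The integrand splits into summands that can be handled one at a time.
Check: d/dy[-2*b*y/3 - 2*log(2*y**4 + 3*y**2/2 + 3) - atan(y/2)/2 + 3/(18*y**2 - 24*y + 8)] = (-216*b*y**9 + 432*b*y**8 - 1314*b*y**7 + 2116*b*y**6 - 2340*b*y**5 + 2248*b*y**4 - 2592*b*y**3 + 2880*b*y**2 - 1728*b*y + 384*b - 2592*y**8 + 4860*y**7 - 14256*y**6 + 22773*y**5 - 18939*y**4 + 10326*y**3 - 4626*y**2 + 504*y - 504)/(324*y**9 - 648*y**8 + 1971*y**7 - 3174*y**6 + 3510*y**5 - 3372*y**4 + 3888*y**3 - 4320*y**2 + 2592*y - 576), which equals f(y).

F(y) = -2*b*y/3 - 2*log(2*y**4 + 3*y**2/2 + 3) - atan(y/2)/2 + 3/(18*y**2 - 24*y + 8) + C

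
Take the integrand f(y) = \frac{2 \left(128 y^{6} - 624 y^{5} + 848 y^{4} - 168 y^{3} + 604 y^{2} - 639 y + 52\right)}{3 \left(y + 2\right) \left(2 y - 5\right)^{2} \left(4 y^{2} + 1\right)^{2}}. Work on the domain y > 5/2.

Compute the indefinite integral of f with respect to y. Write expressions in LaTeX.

Check any antiderivative F(y) by computing F'(y) and comparing it with f(y).
Check: d/dy[\frac{2 \left(- 2 y^{2} + 3 y + 2 \left(2 y - 5\right) \left(4 y^{2} + 1\right) \log{\left(y + 2 \right)} - 8\right)}{3 \left(2 y - 5\right) \left(4 y^{2} + 1\right)}] = \frac{256 y^{6} - 1248 y^{5} + 1696 y^{4} - 336 y^{3} + 1208 y^{2} - 1278 y + 104}{192 y^{7} - 576 y^{6} - 624 y^{5} + 2112 y^{4} - 348 y^{3} + 1164 y^{2} - 45 y + 150}, which equals f(y).

F(y) = \frac{2 \left(- 2 y^{2} + 3 y + 2 \left(2 y - 5\right) \left(4 y^{2} + 1\right) \log{\left(y + 2 \right)} - 8\right)}{3 \left(2 y - 5\right) \left(4 y^{2} + 1\right)} + C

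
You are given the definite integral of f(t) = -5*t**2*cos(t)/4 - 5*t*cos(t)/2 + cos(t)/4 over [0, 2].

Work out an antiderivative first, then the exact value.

Antiderivative: F(t) = -5*t**2*sin(t)/4 - 5*t*sin(t)/2 - 5*t*cos(t)/2 + 11*sin(t)/4 - 5*cos(t)/2; value = -29*sin(2)/4 + 5/2 - 15*cos(2)/2

The integrand splits into summands that can be handled one at a time.
F(t) = -5*t**2*sin(t)/4 - 5*t*sin(t)/2 - 5*t*cos(t)/2 + 11*sin(t)/4 - 5*cos(t)/2 is an antiderivative of f.
Check: d/dt[-5*t**2*sin(t)/4 - 5*t*sin(t)/2 - 5*t*cos(t)/2 + 11*sin(t)/4 - 5*cos(t)/2] = -5*t**2*cos(t)/4 - 5*t*cos(t)/2 + cos(t)/4 = f(t).
F(2) = -29*sin(2)/4 - 15*cos(2)/2; F(0) = -5/2.
Integral = F(2) - F(0) = -29*sin(2)/4 + 5/2 - 15*cos(2)/2.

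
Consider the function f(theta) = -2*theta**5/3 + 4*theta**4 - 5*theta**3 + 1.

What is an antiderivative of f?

An antiderivative is F(theta) = -theta**6/9 + 4*theta**5/5 - 5*theta**4/4 + theta.

The integrand splits into summands that can be handled one at a time.
Check: d/dtheta[-theta**6/9 + 4*theta**5/5 - 5*theta**4/4 + theta] = -2*theta**5/3 + 4*theta**4 - 5*theta**3 + 1 = f(theta).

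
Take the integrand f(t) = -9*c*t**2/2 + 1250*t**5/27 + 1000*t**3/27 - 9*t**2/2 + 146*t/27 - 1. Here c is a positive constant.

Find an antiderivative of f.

An antiderivative is F(t) = (-486*c*t**3 + 2500*t**6 + 3000*t**4 - 486*t**3 + 876*t**2 - 324*t + 79)/324.

Integrate term by term and add the pieces.
Check: d/dt[(-486*c*t**3 + 2500*t**6 + 3000*t**4 - 486*t**3 + 876*t**2 - 324*t + 79)/324] = -9*c*t**2/2 + 1250*t**5/27 + 1000*t**3/27 - 9*t**2/2 + 146*t/27 - 1 = f(t).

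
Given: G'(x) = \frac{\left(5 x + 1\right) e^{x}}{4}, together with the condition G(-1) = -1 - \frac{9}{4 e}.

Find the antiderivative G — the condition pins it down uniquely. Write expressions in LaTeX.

G(x) = \frac{5 x e^{x}}{4} - e^{x} - 1

G'(x) has the shape u'v + uv' for u = \frac{5 x}{4} - 1 and v = e^{x} — it is the derivative of the product u*v.
A general antiderivative is \frac{\left(5 x - 4\right) e^{x}}{4} + C.
The condition gives C = -1 - \frac{9}{4 e} - (- \frac{9}{4 e}) = -1.
So G(x) = \frac{5 x e^{x}}{4} - e^{x} - 1.
Check: d/dx[\frac{5 x e^{x}}{4} - e^{x} - 1] = \frac{5 x e^{x}}{4} + \frac{e^{x}}{4}, which equals G'(x).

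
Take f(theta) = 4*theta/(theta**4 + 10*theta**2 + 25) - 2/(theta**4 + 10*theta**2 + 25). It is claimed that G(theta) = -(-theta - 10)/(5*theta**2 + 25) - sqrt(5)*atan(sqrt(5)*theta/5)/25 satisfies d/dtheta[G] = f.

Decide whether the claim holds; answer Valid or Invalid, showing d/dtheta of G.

Invalid: d/dtheta[G] - f = (-2*theta**2 - 40*theta + 10)/(5*theta**4 + 50*theta**2 + 125), which is not 0.

d/dtheta[G] = (-2*theta**2 - 20*theta)/(5*theta**4 + 50*theta**2 + 125)
d/dtheta[G] - f(theta) = (-2*theta**2 - 40*theta + 10)/(5*theta**4 + 50*theta**2 + 125) != 0.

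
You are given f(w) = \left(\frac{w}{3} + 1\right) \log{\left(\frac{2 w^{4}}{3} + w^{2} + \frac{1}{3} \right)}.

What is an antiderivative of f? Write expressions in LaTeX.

An antiderivative F(w) passes only if d/dw[F] lands on f(w) exactly.
Check: d/dw[\frac{- 4 w^{2} + 2 w \left(w + 6\right) \log{\left(\frac{2 w^{4}}{3} + w^{2} + \frac{1}{3} \right)} - 48 w + \log{\left(w^{2} + \frac{1}{2} \right)} + 2 \log{\left(w^{2} + 1 \right)} + 24 \operatorname{atan}{\left(w \right)} + 12 \sqrt{2} \operatorname{atan}{\left(\sqrt{2} w \right)}}{12}] = \frac{w \log{\left(\frac{2 w^{4}}{3} + w^{2} + \frac{1}{3} \right)}}{3} + \log{\left(\frac{2 w^{4}}{3} + w^{2} + \frac{1}{3} \right)}, which equals f(w).

An antiderivative is F(w) = \frac{- 4 w^{2} + 2 w \left(w + 6\right) \log{\left(\frac{2 w^{4}}{3} + w^{2} + \frac{1}{3} \right)} - 48 w + \log{\left(w^{2} + \frac{1}{2} \right)} + 2 \log{\left(w^{2} + 1 \right)} + 24 \operatorname{atan}{\left(w \right)} + 12 \sqrt{2} \operatorname{atan}{\left(\sqrt{2} w \right)}}{12}.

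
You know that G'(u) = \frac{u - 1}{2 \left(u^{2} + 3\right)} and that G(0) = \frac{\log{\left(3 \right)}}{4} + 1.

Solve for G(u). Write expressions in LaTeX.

G(u) = \frac{\log{\left(u^{2} + 3 \right)}}{4} - \frac{\sqrt{3} \operatorname{atan}{\left(\frac{\sqrt{3} u}{3} \right)}}{6} + 1

Whatever form G(u) takes, its d/du must return the stated G'(u).
A general antiderivative is \frac{\log{\left(u^{2} + 3 \right)}}{4} - \frac{\sqrt{3} \operatorname{atan}{\left(\frac{\sqrt{3} u}{3} \right)}}{6} + C.
The condition gives C = \frac{\log{\left(3 \right)}}{4} + 1 - (\frac{\log{\left(3 \right)}}{4}) = 1.
So G(u) = \frac{\log{\left(u^{2} + 3 \right)}}{4} - \frac{\sqrt{3} \operatorname{atan}{\left(\frac{\sqrt{3} u}{3} \right)}}{6} + 1.
Check: d/du[\frac{\log{\left(u^{2} + 3 \right)}}{4} - \frac{\sqrt{3} \operatorname{atan}{\left(\frac{\sqrt{3} u}{3} \right)}}{6} + 1] = \frac{u - 1}{2 u^{2} + 6}, which equals G'(u).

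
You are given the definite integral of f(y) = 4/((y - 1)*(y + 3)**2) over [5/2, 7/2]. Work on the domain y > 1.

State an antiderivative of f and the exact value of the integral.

Antiderivative: F(y) = (y*log(y - 1) - y*log(y + 3) + 3*log(y - 1) - 3*log(y + 3) + 4)/(4*y + 12); value = -log(13/2)/4 - log(3/2)/4 - 4/143 + log(5/2)/4 + log(11/2)/4

The denominator factors as (y - 1)*(y + 3)**2; partial fractions split f into directly integrable pieces: -1/(4*(y + 3)) - 1/(y + 3)**2 + 1/(4*(y - 1)).
F(y) = (y*log(y - 1) - y*log(y + 3) + 3*log(y - 1) - 3*log(y + 3) + 4)/(4*y + 12) is an antiderivative of f.
Check: d/dy[(y*log(y - 1) - y*log(y + 3) + 3*log(y - 1) - 3*log(y + 3) + 4)/(4*y + 12)] = 4/(y**3 + 5*y**2 + 3*y - 9), which equals f(y).
F(7/2) = -log(13/2)/4 + 2/13 + log(5/2)/4; F(5/2) = -log(11/2)/4 + log(3/2)/4 + 2/11.
Integral = F(7/2) - F(5/2) = -log(13/2)/4 - log(3/2)/4 - 4/143 + log(5/2)/4 + log(11/2)/4.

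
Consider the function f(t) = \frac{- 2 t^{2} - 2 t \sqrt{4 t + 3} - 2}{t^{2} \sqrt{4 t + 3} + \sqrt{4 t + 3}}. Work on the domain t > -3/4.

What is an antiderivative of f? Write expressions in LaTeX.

An antiderivative F(t) passes only if d/dt[F] lands on f(t) exactly.
Check: d/dt[- \sqrt{4 t + 3} - \log{\left(t^{2} + 1 \right)}] = \frac{- 2 t^{2} - 2 t \sqrt{4 t + 3} - 2}{t^{2} \sqrt{4 t + 3} + \sqrt{4 t + 3}} = f(t).

An antiderivative is F(t) = - \sqrt{4 t + 3} - \log{\left(t^{2} + 1 \right)}.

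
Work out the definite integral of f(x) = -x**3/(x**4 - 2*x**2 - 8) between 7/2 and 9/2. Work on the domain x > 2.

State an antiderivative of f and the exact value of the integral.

Antiderivative: F(x) = -log(x**2 - 4)/3 - log(x**2 + 2)/6; value = -log(65/4)/3 - log(89/4)/6 + log(57/4)/6 + log(33/4)/3

Factor the denominator ((x - 2)*(x + 2)*(x**2 + 2)) and decompose: f = -x/(3*(x**2 + 2)) - 1/(3*(x + 2)) - 1/(3*(x - 2)); each piece integrates to a log, atan, or power term.
F(x) = -log(x**2 - 4)/3 - log(x**2 + 2)/6 is an antiderivative of f.
Check: d/dx[-log(x**2 - 4)/3 - log(x**2 + 2)/6] = -x**3/(x**4 - 2*x**2 - 8) = f(x).
F(9/2) = -log(65/4)/3 - log(89/4)/6; F(7/2) = -log(33/4)/3 - log(57/4)/6.
Integral = F(9/2) - F(7/2) = -log(65/4)/3 - log(89/4)/6 + log(57/4)/6 + log(33/4)/3.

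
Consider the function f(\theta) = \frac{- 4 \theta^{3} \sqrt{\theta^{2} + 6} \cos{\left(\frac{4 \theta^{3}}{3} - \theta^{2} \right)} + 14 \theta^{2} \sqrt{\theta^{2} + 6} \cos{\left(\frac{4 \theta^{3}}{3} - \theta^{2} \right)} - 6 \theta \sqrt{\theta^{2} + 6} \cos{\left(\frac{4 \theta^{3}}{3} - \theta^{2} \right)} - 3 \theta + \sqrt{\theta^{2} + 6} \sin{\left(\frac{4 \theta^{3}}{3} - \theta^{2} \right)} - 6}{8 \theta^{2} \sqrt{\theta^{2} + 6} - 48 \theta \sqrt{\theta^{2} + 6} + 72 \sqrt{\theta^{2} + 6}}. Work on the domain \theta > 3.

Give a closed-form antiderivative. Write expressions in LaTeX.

f has the shape u'v + uv' for u = - \frac{1}{4 \left(2 \theta - 6\right)} and v = - \sqrt{\theta^{2} + 6} + \sin{\left(\frac{4 \theta^{3}}{3} - \theta^{2} \right)} — it is the derivative of the product u*v.
Check: d/d\theta[\frac{\sqrt{\theta^{2} + 6}}{8 \theta - 24} - \frac{\sin{\left(\frac{4 \theta^{3}}{3} - \theta^{2} \right)}}{8 \theta - 24}] = \frac{- 4 \theta^{3} \sqrt{\theta^{2} + 6} \cos{\left(\frac{4 \theta^{3}}{3} - \theta^{2} \right)} + 14 \theta^{2} \sqrt{\theta^{2} + 6} \cos{\left(\frac{4 \theta^{3}}{3} - \theta^{2} \right)} - 6 \theta \sqrt{\theta^{2} + 6} \cos{\left(\frac{4 \theta^{3}}{3} - \theta^{2} \right)} - 3 \theta + \sqrt{\theta^{2} + 6} \sin{\left(\frac{4 \theta^{3}}{3} - \theta^{2} \right)} - 6}{8 \theta^{2} \sqrt{\theta^{2} + 6} - 48 \theta \sqrt{\theta^{2} + 6} + 72 \sqrt{\theta^{2} + 6}} = f(\theta).

An antiderivative is F(\theta) = \frac{\sqrt{\theta^{2} + 6}}{8 \theta - 24} - \frac{\sin{\left(\frac{4 \theta^{3}}{3} - \theta^{2} \right)}}{8 \theta - 24}.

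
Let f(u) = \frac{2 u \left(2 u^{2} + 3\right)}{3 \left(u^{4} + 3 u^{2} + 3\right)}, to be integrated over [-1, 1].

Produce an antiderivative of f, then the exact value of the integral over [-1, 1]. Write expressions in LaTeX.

Antiderivative: F(u) = \frac{\log{\left(\frac{u^{4}}{2} + \frac{3 u^{2}}{2} + \frac{3}{2} \right)}}{3}; value = 0

f matches the chain-rule pattern g'(h)*h' with inner function h(u) = \frac{u^{4}}{2} + \frac{3 u^{2}}{2} + \frac{3}{2}; substituting w = h(u) collapses the integral.
F(u) = \frac{\log{\left(\frac{u^{4}}{2} + \frac{3 u^{2}}{2} + \frac{3}{2} \right)}}{3} is an antiderivative of f.
Check: d/du[\frac{\log{\left(\frac{u^{4}}{2} + \frac{3 u^{2}}{2} + \frac{3}{2} \right)}}{3}] = \frac{4 u^{3} + 6 u}{3 u^{4} + 9 u^{2} + 9}, which equals f(u).
F(1) = \frac{\log{\left(\frac{7}{2} \right)}}{3}; F(-1) = \frac{\log{\left(\frac{7}{2} \right)}}{3}.
Integral = F(1) - F(-1) = 0.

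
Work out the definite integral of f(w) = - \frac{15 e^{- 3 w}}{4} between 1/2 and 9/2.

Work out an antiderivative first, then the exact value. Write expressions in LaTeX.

Antiderivative: F(w) = \frac{5 e^{- 3 w}}{4}; value = - \frac{5}{4 e^{\frac{3}{2}}} + \frac{5}{4 e^{\frac{27}{2}}}

An antiderivative F(w) passes only if d/dw[F] lands on f(w) exactly.
F(w) = \frac{5 e^{- 3 w}}{4} is an antiderivative of f.
Check: d/dw[\frac{5 e^{- 3 w}}{4}] = - \frac{15 e^{- 3 w}}{4} = f(w).
F(9/2) = \frac{5}{4 e^{\frac{27}{2}}}; F(1/2) = \frac{5}{4 e^{\frac{3}{2}}}.
Integral = F(9/2) - F(1/2) = - \frac{5}{4 e^{\frac{3}{2}}} + \frac{5}{4 e^{\frac{27}{2}}}.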